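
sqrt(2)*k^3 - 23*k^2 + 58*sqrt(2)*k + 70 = (k - 7*sqrt(2))*(k - 5*sqrt(2))*(sqrt(2)*k + 1)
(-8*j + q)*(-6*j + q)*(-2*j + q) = -96*j^3 + 76*j^2*q - 16*j*q^2 + q^3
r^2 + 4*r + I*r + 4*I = (r + 4)*(r + I)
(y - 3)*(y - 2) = y^2 - 5*y + 6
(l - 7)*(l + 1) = l^2 - 6*l - 7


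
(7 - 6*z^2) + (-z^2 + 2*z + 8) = -7*z^2 + 2*z + 15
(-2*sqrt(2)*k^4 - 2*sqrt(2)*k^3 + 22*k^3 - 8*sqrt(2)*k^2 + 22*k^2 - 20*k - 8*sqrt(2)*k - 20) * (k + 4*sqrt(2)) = -2*sqrt(2)*k^5 - 2*sqrt(2)*k^4 + 6*k^4 + 6*k^3 + 80*sqrt(2)*k^3 - 84*k^2 + 80*sqrt(2)*k^2 - 80*sqrt(2)*k - 84*k - 80*sqrt(2)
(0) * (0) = 0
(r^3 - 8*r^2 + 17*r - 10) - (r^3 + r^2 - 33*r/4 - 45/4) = -9*r^2 + 101*r/4 + 5/4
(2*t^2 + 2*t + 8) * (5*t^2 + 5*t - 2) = 10*t^4 + 20*t^3 + 46*t^2 + 36*t - 16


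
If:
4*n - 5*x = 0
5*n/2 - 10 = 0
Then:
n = 4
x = 16/5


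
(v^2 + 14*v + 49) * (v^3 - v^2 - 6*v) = v^5 + 13*v^4 + 29*v^3 - 133*v^2 - 294*v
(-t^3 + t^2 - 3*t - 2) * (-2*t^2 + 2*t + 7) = 2*t^5 - 4*t^4 + t^3 + 5*t^2 - 25*t - 14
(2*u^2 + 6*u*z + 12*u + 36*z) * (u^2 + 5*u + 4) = 2*u^4 + 6*u^3*z + 22*u^3 + 66*u^2*z + 68*u^2 + 204*u*z + 48*u + 144*z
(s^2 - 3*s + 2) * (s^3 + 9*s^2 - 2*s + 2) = s^5 + 6*s^4 - 27*s^3 + 26*s^2 - 10*s + 4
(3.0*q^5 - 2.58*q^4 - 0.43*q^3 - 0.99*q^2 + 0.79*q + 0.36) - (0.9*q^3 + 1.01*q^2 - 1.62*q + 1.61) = 3.0*q^5 - 2.58*q^4 - 1.33*q^3 - 2.0*q^2 + 2.41*q - 1.25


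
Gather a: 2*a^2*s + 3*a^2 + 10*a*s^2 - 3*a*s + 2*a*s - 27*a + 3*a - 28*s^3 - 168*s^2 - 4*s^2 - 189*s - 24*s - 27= a^2*(2*s + 3) + a*(10*s^2 - s - 24) - 28*s^3 - 172*s^2 - 213*s - 27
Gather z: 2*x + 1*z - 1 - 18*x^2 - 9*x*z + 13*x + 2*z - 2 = -18*x^2 + 15*x + z*(3 - 9*x) - 3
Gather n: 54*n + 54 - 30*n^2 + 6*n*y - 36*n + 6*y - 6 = -30*n^2 + n*(6*y + 18) + 6*y + 48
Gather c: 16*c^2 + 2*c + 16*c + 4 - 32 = 16*c^2 + 18*c - 28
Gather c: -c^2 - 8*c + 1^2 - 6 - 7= -c^2 - 8*c - 12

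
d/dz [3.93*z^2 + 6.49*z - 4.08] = 7.86*z + 6.49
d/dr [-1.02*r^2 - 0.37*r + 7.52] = -2.04*r - 0.37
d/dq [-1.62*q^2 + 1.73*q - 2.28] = 1.73 - 3.24*q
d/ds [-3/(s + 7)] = 3/(s + 7)^2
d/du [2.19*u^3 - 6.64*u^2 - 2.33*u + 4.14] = 6.57*u^2 - 13.28*u - 2.33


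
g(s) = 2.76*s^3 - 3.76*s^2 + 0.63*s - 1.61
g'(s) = 8.28*s^2 - 7.52*s + 0.63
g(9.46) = 2004.45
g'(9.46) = 670.48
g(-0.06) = -1.66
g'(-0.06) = 1.11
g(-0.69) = -4.74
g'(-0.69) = 9.76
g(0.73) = -2.08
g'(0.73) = -0.45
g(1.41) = -0.46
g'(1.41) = 6.49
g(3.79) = 97.02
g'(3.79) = 91.06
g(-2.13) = -46.68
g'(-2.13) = 54.21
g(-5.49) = -575.09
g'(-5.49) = 291.47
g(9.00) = 1711.54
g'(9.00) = 603.63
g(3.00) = 40.96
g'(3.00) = 52.59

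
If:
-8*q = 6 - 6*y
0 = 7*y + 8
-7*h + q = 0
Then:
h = -45/196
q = -45/28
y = -8/7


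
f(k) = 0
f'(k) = 0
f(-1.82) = 0.00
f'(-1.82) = 0.00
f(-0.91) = 0.00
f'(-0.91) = 0.00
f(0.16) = 0.00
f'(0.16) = 0.00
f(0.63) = 0.00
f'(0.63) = 0.00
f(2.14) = 0.00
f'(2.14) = 0.00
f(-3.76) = 0.00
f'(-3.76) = 0.00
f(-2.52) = 0.00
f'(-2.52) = 0.00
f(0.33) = 0.00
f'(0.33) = 0.00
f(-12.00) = 0.00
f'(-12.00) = 0.00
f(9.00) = 0.00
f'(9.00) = 0.00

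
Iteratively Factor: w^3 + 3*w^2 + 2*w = (w)*(w^2 + 3*w + 2) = w*(w + 2)*(w + 1)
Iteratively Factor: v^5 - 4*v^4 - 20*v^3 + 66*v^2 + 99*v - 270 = (v + 3)*(v^4 - 7*v^3 + v^2 + 63*v - 90) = (v - 2)*(v + 3)*(v^3 - 5*v^2 - 9*v + 45) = (v - 3)*(v - 2)*(v + 3)*(v^2 - 2*v - 15) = (v - 5)*(v - 3)*(v - 2)*(v + 3)*(v + 3)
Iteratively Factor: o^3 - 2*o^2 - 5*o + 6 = (o - 3)*(o^2 + o - 2) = (o - 3)*(o - 1)*(o + 2)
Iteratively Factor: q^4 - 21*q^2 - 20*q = (q + 4)*(q^3 - 4*q^2 - 5*q) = (q + 1)*(q + 4)*(q^2 - 5*q) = (q - 5)*(q + 1)*(q + 4)*(q)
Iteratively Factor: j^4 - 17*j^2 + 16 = (j + 4)*(j^3 - 4*j^2 - j + 4) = (j - 1)*(j + 4)*(j^2 - 3*j - 4) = (j - 1)*(j + 1)*(j + 4)*(j - 4)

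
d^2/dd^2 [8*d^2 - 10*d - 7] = 16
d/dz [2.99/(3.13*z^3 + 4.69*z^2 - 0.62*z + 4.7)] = (-28.0761*z^2 - 28.0462*z + 1.8538)/(3.13*z^3 + 4.69*z^2 - 0.62*z + 4.7)^2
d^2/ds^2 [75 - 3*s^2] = -6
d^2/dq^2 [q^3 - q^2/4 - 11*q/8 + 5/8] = 6*q - 1/2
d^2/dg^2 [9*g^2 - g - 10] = 18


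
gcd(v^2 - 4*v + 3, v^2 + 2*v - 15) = v - 3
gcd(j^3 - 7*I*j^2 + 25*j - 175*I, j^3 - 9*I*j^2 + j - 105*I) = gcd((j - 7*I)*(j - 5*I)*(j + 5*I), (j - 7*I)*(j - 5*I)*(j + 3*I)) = j^2 - 12*I*j - 35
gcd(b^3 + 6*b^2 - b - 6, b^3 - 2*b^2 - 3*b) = b + 1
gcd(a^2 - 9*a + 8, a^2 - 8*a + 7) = a - 1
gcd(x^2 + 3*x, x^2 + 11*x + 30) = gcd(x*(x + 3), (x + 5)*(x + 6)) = 1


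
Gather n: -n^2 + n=-n^2 + n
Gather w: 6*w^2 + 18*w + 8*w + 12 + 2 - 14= 6*w^2 + 26*w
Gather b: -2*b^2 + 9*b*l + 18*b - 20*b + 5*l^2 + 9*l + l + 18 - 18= -2*b^2 + b*(9*l - 2) + 5*l^2 + 10*l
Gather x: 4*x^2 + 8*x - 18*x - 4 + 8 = 4*x^2 - 10*x + 4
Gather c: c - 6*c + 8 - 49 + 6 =-5*c - 35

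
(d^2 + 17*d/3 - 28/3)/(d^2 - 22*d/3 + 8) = (d + 7)/(d - 6)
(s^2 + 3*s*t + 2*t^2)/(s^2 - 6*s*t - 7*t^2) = (s + 2*t)/(s - 7*t)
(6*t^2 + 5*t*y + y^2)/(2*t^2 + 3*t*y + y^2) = (3*t + y)/(t + y)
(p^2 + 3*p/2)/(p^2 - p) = (p + 3/2)/(p - 1)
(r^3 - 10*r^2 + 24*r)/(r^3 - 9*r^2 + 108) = r*(r - 4)/(r^2 - 3*r - 18)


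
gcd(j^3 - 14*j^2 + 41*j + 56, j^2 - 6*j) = 1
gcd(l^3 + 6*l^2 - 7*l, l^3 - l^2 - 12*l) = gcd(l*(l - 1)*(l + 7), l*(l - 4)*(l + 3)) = l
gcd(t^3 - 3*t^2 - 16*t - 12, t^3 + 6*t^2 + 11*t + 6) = t^2 + 3*t + 2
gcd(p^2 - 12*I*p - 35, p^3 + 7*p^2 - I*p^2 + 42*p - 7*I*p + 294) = p - 7*I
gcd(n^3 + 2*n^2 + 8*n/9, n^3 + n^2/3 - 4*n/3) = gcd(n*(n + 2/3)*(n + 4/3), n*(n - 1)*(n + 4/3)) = n^2 + 4*n/3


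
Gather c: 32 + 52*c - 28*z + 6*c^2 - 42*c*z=6*c^2 + c*(52 - 42*z) - 28*z + 32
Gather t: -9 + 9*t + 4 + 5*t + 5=14*t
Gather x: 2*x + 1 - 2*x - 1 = 0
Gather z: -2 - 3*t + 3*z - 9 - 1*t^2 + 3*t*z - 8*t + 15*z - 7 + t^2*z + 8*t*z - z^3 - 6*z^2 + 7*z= -t^2 - 11*t - z^3 - 6*z^2 + z*(t^2 + 11*t + 25) - 18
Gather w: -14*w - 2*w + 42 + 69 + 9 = 120 - 16*w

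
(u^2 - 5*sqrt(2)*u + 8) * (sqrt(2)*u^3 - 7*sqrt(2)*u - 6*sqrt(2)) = sqrt(2)*u^5 - 10*u^4 + sqrt(2)*u^3 - 6*sqrt(2)*u^2 + 70*u^2 - 56*sqrt(2)*u + 60*u - 48*sqrt(2)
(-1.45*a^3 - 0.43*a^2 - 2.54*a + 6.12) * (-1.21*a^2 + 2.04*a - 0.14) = 1.7545*a^5 - 2.4377*a^4 + 2.3992*a^3 - 12.5266*a^2 + 12.8404*a - 0.8568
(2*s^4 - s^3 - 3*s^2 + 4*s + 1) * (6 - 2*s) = -4*s^5 + 14*s^4 - 26*s^2 + 22*s + 6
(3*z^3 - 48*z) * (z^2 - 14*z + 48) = 3*z^5 - 42*z^4 + 96*z^3 + 672*z^2 - 2304*z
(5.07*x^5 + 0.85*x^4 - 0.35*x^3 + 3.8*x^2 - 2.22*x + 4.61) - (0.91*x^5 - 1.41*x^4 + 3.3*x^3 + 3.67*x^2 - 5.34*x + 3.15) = 4.16*x^5 + 2.26*x^4 - 3.65*x^3 + 0.13*x^2 + 3.12*x + 1.46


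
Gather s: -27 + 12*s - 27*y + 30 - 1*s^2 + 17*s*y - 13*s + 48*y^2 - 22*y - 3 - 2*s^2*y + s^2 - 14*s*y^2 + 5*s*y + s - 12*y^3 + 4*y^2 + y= -2*s^2*y + s*(-14*y^2 + 22*y) - 12*y^3 + 52*y^2 - 48*y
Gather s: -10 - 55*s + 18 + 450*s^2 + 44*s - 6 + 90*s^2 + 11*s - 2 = 540*s^2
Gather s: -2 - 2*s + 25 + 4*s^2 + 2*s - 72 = 4*s^2 - 49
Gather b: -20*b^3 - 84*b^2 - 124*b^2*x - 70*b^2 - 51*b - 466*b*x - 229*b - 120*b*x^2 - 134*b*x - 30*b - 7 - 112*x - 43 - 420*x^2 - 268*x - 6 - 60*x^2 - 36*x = -20*b^3 + b^2*(-124*x - 154) + b*(-120*x^2 - 600*x - 310) - 480*x^2 - 416*x - 56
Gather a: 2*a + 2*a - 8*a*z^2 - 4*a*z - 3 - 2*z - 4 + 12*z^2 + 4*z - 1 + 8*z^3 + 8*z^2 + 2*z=a*(-8*z^2 - 4*z + 4) + 8*z^3 + 20*z^2 + 4*z - 8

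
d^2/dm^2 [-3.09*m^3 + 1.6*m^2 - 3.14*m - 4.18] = 3.2 - 18.54*m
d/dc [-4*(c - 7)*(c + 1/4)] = 27 - 8*c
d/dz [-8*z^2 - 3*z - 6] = -16*z - 3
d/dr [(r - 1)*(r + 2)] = 2*r + 1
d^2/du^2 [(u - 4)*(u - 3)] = 2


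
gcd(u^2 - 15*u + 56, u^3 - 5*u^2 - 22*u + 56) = u - 7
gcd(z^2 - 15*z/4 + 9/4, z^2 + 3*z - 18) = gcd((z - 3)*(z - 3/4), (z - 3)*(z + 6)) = z - 3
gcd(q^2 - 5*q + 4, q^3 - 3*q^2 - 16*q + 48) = q - 4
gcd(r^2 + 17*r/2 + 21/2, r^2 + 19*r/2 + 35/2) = r + 7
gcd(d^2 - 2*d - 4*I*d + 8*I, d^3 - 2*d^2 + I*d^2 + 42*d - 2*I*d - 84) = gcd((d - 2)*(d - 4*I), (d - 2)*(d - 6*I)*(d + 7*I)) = d - 2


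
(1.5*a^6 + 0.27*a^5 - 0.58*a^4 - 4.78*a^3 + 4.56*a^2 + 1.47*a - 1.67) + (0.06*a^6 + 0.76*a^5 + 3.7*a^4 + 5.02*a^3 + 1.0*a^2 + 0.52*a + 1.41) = 1.56*a^6 + 1.03*a^5 + 3.12*a^4 + 0.239999999999999*a^3 + 5.56*a^2 + 1.99*a - 0.26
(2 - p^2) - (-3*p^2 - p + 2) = 2*p^2 + p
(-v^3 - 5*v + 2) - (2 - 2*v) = -v^3 - 3*v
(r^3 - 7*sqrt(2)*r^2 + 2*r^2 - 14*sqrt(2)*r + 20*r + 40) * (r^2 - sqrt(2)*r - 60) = r^5 - 8*sqrt(2)*r^4 + 2*r^4 - 26*r^3 - 16*sqrt(2)*r^3 - 52*r^2 + 400*sqrt(2)*r^2 - 1200*r + 800*sqrt(2)*r - 2400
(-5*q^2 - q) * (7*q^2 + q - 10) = -35*q^4 - 12*q^3 + 49*q^2 + 10*q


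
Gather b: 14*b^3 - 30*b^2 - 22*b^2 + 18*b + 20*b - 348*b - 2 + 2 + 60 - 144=14*b^3 - 52*b^2 - 310*b - 84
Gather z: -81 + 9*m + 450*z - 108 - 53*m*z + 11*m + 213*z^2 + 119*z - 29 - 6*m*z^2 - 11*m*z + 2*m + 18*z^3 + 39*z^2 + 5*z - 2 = 22*m + 18*z^3 + z^2*(252 - 6*m) + z*(574 - 64*m) - 220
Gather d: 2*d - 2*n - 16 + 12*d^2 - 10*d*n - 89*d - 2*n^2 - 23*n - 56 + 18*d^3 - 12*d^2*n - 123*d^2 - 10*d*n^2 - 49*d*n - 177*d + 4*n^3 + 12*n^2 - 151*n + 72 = 18*d^3 + d^2*(-12*n - 111) + d*(-10*n^2 - 59*n - 264) + 4*n^3 + 10*n^2 - 176*n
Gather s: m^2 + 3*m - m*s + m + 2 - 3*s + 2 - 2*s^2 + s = m^2 + 4*m - 2*s^2 + s*(-m - 2) + 4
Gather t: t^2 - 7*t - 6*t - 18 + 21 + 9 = t^2 - 13*t + 12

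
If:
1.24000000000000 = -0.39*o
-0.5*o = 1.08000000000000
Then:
No Solution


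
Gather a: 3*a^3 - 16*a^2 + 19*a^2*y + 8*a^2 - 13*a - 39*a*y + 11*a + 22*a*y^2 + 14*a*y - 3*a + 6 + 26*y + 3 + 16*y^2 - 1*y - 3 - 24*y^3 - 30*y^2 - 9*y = 3*a^3 + a^2*(19*y - 8) + a*(22*y^2 - 25*y - 5) - 24*y^3 - 14*y^2 + 16*y + 6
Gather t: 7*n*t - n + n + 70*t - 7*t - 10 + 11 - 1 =t*(7*n + 63)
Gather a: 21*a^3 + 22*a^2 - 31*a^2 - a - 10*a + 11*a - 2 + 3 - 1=21*a^3 - 9*a^2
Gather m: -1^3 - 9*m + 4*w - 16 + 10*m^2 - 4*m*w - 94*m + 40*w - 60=10*m^2 + m*(-4*w - 103) + 44*w - 77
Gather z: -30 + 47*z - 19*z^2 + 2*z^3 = 2*z^3 - 19*z^2 + 47*z - 30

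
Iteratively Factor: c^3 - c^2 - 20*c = (c)*(c^2 - c - 20) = c*(c - 5)*(c + 4)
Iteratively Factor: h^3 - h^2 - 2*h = (h - 2)*(h^2 + h) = h*(h - 2)*(h + 1)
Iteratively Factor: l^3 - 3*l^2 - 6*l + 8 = (l - 4)*(l^2 + l - 2) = (l - 4)*(l + 2)*(l - 1)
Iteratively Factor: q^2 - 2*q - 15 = (q + 3)*(q - 5)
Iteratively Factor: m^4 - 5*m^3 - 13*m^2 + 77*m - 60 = (m - 3)*(m^3 - 2*m^2 - 19*m + 20) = (m - 5)*(m - 3)*(m^2 + 3*m - 4) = (m - 5)*(m - 3)*(m + 4)*(m - 1)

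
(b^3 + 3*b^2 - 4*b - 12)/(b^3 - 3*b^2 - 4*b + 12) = (b + 3)/(b - 3)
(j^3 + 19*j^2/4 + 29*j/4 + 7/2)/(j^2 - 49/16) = 4*(j^2 + 3*j + 2)/(4*j - 7)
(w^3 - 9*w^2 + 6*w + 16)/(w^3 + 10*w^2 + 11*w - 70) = (w^2 - 7*w - 8)/(w^2 + 12*w + 35)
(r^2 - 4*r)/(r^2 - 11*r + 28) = r/(r - 7)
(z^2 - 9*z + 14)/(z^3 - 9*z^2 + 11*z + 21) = (z - 2)/(z^2 - 2*z - 3)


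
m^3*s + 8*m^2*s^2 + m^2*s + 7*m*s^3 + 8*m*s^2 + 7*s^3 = (m + s)*(m + 7*s)*(m*s + s)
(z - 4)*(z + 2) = z^2 - 2*z - 8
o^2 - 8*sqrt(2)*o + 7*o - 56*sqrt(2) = (o + 7)*(o - 8*sqrt(2))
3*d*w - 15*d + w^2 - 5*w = (3*d + w)*(w - 5)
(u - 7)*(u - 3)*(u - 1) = u^3 - 11*u^2 + 31*u - 21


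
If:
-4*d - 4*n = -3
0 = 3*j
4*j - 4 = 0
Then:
No Solution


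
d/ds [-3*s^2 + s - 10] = 1 - 6*s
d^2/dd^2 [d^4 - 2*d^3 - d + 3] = 12*d*(d - 1)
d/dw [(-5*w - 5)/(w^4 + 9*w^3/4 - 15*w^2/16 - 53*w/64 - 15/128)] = 640*(96*w^3 + 248*w^2 + 124*w - 91)/(4096*w^7 + 17408*w^6 + 8704*w^5 - 26240*w^4 - 6064*w^3 + 5716*w^2 + 2280*w + 225)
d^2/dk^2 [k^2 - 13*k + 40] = 2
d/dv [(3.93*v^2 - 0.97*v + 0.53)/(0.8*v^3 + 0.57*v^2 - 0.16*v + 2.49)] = (-3.144*v^4 + 1.552*v^3 - 1.3479*v^2 + 18.9672*v - 2.3305)/(0.64*v^6 + 0.912*v^5 + 0.0689*v^4 + 3.8016*v^3 + 2.8642*v^2 - 0.7968*v + 6.2001)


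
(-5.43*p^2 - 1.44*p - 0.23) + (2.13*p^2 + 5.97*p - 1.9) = -3.3*p^2 + 4.53*p - 2.13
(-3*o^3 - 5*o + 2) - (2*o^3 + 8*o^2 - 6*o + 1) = -5*o^3 - 8*o^2 + o + 1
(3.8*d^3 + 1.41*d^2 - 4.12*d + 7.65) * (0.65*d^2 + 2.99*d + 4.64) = 2.47*d^5 + 12.2785*d^4 + 19.1699*d^3 - 0.803900000000002*d^2 + 3.75670000000001*d + 35.496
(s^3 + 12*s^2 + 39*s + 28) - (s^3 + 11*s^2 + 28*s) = s^2 + 11*s + 28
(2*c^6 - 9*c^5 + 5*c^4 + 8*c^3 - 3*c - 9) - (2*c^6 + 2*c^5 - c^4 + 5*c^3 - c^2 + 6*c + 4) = -11*c^5 + 6*c^4 + 3*c^3 + c^2 - 9*c - 13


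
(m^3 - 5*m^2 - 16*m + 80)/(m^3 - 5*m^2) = 1 - 16/m^2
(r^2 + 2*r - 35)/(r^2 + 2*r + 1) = (r^2 + 2*r - 35)/(r^2 + 2*r + 1)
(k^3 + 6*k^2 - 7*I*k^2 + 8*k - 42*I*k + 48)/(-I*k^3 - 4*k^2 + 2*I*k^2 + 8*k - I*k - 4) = (I*k^3 + k^2*(7 + 6*I) + k*(42 + 8*I) + 48*I)/(k^3 + k^2*(-2 - 4*I) + k*(1 + 8*I) - 4*I)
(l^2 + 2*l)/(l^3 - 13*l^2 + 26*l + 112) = l/(l^2 - 15*l + 56)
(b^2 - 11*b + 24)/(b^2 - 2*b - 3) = (b - 8)/(b + 1)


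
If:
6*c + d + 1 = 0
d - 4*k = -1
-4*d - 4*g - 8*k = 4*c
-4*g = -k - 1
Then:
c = -6/67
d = -31/67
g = 19/67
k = 9/67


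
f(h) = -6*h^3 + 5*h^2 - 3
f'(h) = -18*h^2 + 10*h = 2*h*(5 - 9*h)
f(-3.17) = 238.37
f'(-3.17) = -212.58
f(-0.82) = 3.67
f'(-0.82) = -20.30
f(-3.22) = 249.16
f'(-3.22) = -218.83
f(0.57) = -2.49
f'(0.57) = -0.15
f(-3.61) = 344.44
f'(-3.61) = -270.68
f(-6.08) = 1530.37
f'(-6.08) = -726.20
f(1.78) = -21.00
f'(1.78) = -39.23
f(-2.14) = 78.70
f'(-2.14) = -103.83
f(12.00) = -9651.00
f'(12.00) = -2472.00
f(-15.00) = 21372.00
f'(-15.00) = -4200.00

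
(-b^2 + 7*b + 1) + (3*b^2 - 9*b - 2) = 2*b^2 - 2*b - 1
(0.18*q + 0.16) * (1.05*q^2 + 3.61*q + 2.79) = 0.189*q^3 + 0.8178*q^2 + 1.0798*q + 0.4464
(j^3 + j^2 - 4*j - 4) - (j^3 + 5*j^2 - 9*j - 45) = -4*j^2 + 5*j + 41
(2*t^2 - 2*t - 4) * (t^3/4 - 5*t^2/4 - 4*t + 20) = t^5/2 - 3*t^4 - 13*t^3/2 + 53*t^2 - 24*t - 80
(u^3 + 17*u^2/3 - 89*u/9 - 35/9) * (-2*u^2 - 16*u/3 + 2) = -2*u^5 - 50*u^4/3 - 76*u^3/9 + 1940*u^2/27 + 26*u/27 - 70/9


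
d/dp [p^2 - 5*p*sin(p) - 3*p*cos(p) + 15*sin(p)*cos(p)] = 3*p*sin(p) - 5*p*cos(p) + 2*p - 5*sin(p) - 3*cos(p) + 15*cos(2*p)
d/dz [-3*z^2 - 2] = -6*z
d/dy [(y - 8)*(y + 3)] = 2*y - 5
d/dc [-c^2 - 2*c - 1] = -2*c - 2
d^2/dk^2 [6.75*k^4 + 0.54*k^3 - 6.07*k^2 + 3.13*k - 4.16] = 81.0*k^2 + 3.24*k - 12.14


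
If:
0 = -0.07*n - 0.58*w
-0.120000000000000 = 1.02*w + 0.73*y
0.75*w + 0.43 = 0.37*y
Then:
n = 3.21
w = -0.39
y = 0.38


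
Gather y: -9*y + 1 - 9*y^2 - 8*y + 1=-9*y^2 - 17*y + 2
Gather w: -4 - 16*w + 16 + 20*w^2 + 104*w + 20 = 20*w^2 + 88*w + 32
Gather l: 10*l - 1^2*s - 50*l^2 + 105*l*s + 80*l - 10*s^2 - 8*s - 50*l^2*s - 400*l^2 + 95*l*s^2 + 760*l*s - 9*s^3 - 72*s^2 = l^2*(-50*s - 450) + l*(95*s^2 + 865*s + 90) - 9*s^3 - 82*s^2 - 9*s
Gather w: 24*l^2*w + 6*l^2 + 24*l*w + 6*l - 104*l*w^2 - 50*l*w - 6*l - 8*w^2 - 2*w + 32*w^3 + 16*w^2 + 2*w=6*l^2 + 32*w^3 + w^2*(8 - 104*l) + w*(24*l^2 - 26*l)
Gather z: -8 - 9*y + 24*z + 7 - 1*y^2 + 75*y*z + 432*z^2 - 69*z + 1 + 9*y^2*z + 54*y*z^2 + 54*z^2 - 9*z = -y^2 - 9*y + z^2*(54*y + 486) + z*(9*y^2 + 75*y - 54)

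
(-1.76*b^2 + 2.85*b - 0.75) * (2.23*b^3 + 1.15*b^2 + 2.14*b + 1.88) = -3.9248*b^5 + 4.3315*b^4 - 2.1614*b^3 + 1.9277*b^2 + 3.753*b - 1.41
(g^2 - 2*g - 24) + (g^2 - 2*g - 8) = 2*g^2 - 4*g - 32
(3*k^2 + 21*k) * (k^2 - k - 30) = 3*k^4 + 18*k^3 - 111*k^2 - 630*k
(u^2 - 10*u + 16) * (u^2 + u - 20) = u^4 - 9*u^3 - 14*u^2 + 216*u - 320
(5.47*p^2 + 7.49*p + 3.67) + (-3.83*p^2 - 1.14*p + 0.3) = 1.64*p^2 + 6.35*p + 3.97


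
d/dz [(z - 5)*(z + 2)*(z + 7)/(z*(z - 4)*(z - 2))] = 2*(-5*z^4 + 39*z^3 + 28*z^2 - 420*z + 280)/(z^2*(z^4 - 12*z^3 + 52*z^2 - 96*z + 64))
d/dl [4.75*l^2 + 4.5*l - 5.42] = 9.5*l + 4.5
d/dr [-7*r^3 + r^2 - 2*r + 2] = -21*r^2 + 2*r - 2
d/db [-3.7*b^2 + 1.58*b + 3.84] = 1.58 - 7.4*b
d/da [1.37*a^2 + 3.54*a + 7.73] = 2.74*a + 3.54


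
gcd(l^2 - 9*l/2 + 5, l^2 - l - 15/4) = l - 5/2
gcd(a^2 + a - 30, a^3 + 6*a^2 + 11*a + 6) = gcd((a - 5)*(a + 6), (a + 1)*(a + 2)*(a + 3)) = 1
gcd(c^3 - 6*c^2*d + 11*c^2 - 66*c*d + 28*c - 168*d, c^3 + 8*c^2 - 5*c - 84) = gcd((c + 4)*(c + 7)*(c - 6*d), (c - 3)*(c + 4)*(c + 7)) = c^2 + 11*c + 28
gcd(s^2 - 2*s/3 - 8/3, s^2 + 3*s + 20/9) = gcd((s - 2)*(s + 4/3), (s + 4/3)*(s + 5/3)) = s + 4/3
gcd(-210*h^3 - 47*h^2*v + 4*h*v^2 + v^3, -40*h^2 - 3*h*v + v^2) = 5*h + v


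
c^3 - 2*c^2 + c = c*(c - 1)^2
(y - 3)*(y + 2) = y^2 - y - 6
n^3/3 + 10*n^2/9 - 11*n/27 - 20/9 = (n/3 + 1)*(n - 4/3)*(n + 5/3)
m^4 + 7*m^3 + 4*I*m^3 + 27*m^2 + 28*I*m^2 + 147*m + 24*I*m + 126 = (m + 1)*(m + 6)*(m - 3*I)*(m + 7*I)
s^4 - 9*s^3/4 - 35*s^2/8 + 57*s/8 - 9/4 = (s - 3)*(s - 3/4)*(s - 1/2)*(s + 2)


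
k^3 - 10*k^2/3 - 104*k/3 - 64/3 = (k - 8)*(k + 2/3)*(k + 4)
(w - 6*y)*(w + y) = w^2 - 5*w*y - 6*y^2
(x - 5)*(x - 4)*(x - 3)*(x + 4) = x^4 - 8*x^3 - x^2 + 128*x - 240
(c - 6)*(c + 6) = c^2 - 36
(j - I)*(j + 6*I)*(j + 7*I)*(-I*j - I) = -I*j^4 + 12*j^3 - I*j^3 + 12*j^2 + 29*I*j^2 + 42*j + 29*I*j + 42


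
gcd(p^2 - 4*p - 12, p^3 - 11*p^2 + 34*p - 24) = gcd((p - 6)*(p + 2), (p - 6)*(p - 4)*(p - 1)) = p - 6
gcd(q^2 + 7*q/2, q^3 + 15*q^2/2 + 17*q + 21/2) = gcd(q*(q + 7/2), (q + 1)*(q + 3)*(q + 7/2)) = q + 7/2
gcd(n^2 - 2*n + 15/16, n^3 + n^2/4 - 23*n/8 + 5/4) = n - 5/4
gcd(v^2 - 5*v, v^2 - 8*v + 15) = v - 5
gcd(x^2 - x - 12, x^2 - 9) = x + 3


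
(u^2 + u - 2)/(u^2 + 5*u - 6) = (u + 2)/(u + 6)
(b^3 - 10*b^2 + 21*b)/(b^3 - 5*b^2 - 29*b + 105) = b/(b + 5)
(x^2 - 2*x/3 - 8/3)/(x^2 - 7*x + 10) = (x + 4/3)/(x - 5)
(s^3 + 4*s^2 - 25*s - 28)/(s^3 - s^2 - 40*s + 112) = (s + 1)/(s - 4)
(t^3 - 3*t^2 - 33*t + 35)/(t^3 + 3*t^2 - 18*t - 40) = (t^2 - 8*t + 7)/(t^2 - 2*t - 8)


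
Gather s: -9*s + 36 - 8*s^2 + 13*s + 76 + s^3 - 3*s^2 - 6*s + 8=s^3 - 11*s^2 - 2*s + 120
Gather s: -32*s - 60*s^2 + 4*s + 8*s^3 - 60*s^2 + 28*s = 8*s^3 - 120*s^2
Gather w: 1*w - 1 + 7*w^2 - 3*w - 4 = 7*w^2 - 2*w - 5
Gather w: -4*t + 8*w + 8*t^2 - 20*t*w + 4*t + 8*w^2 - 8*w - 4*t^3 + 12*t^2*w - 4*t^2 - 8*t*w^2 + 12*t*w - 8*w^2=-4*t^3 + 4*t^2 - 8*t*w^2 + w*(12*t^2 - 8*t)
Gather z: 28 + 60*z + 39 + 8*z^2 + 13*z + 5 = 8*z^2 + 73*z + 72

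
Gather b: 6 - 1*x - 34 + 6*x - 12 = 5*x - 40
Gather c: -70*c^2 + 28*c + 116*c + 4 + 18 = -70*c^2 + 144*c + 22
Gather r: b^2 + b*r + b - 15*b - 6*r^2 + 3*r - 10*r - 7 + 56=b^2 - 14*b - 6*r^2 + r*(b - 7) + 49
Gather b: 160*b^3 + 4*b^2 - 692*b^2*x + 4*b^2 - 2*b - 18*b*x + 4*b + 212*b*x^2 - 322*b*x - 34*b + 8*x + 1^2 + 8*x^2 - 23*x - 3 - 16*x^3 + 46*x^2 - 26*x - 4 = 160*b^3 + b^2*(8 - 692*x) + b*(212*x^2 - 340*x - 32) - 16*x^3 + 54*x^2 - 41*x - 6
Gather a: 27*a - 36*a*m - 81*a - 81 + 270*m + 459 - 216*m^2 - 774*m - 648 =a*(-36*m - 54) - 216*m^2 - 504*m - 270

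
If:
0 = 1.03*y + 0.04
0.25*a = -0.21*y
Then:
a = 0.03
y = -0.04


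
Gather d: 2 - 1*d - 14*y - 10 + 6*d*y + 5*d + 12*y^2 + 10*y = d*(6*y + 4) + 12*y^2 - 4*y - 8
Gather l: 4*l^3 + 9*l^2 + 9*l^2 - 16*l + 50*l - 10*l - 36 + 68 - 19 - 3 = 4*l^3 + 18*l^2 + 24*l + 10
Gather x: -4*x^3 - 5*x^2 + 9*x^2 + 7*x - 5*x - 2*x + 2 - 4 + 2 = -4*x^3 + 4*x^2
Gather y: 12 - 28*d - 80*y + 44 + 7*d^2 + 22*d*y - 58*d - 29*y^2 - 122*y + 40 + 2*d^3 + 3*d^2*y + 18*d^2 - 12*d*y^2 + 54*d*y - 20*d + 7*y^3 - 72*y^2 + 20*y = 2*d^3 + 25*d^2 - 106*d + 7*y^3 + y^2*(-12*d - 101) + y*(3*d^2 + 76*d - 182) + 96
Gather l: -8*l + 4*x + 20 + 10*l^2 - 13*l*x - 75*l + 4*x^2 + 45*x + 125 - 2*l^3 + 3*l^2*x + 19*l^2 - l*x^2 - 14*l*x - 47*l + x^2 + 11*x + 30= -2*l^3 + l^2*(3*x + 29) + l*(-x^2 - 27*x - 130) + 5*x^2 + 60*x + 175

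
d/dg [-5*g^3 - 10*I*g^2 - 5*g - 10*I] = -15*g^2 - 20*I*g - 5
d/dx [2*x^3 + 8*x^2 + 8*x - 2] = 6*x^2 + 16*x + 8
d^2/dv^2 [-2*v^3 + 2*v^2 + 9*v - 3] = 4 - 12*v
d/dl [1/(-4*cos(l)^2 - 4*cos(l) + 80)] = -(2*cos(l) + 1)*sin(l)/(4*(cos(l)^2 + cos(l) - 20)^2)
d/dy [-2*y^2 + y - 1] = 1 - 4*y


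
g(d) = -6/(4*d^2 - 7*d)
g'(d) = -6*(7 - 8*d)/(4*d^2 - 7*d)^2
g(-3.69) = -0.07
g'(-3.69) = -0.03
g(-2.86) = -0.11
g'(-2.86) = -0.06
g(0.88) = 1.96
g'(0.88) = 0.03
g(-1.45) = -0.32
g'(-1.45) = -0.32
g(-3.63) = -0.08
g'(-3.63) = -0.04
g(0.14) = 6.65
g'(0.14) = -43.40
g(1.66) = 10.04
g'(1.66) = 105.51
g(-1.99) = -0.20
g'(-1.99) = -0.16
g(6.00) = -0.06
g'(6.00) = 0.02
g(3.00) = -0.40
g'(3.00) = 0.45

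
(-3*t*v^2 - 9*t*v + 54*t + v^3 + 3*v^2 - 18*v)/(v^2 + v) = (-3*t*v^2 - 9*t*v + 54*t + v^3 + 3*v^2 - 18*v)/(v*(v + 1))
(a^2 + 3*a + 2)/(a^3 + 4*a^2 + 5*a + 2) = 1/(a + 1)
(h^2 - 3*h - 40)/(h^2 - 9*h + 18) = (h^2 - 3*h - 40)/(h^2 - 9*h + 18)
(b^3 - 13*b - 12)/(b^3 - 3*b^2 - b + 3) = (b^2 - b - 12)/(b^2 - 4*b + 3)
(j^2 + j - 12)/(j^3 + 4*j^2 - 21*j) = (j + 4)/(j*(j + 7))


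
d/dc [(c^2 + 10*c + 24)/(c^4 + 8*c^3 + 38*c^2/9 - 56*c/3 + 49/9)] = 18*(-9*c^5 - 171*c^4 - 1152*c^3 - 2866*c^2 - 863*c + 2261)/(81*c^8 + 1296*c^7 + 5868*c^6 + 2448*c^5 - 21866*c^4 - 5712*c^3 + 31948*c^2 - 16464*c + 2401)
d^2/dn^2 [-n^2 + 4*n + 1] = -2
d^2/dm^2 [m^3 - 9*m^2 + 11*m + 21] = 6*m - 18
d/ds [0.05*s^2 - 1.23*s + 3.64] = 0.1*s - 1.23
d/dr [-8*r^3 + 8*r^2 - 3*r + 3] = -24*r^2 + 16*r - 3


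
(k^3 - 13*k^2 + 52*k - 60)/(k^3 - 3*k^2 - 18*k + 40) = (k - 6)/(k + 4)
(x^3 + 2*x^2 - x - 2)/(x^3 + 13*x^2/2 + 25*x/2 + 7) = 2*(x - 1)/(2*x + 7)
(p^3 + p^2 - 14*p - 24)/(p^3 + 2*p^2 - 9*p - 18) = (p - 4)/(p - 3)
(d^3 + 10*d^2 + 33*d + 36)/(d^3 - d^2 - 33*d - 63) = (d + 4)/(d - 7)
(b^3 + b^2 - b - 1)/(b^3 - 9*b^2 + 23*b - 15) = (b^2 + 2*b + 1)/(b^2 - 8*b + 15)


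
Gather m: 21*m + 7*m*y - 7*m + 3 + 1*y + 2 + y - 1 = m*(7*y + 14) + 2*y + 4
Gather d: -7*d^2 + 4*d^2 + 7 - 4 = 3 - 3*d^2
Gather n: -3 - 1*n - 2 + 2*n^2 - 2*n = 2*n^2 - 3*n - 5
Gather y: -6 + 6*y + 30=6*y + 24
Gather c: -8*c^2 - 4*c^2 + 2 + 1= 3 - 12*c^2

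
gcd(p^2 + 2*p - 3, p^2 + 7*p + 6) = 1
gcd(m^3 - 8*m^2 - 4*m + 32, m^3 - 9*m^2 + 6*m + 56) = m + 2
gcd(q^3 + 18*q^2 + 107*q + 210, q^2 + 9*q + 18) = q + 6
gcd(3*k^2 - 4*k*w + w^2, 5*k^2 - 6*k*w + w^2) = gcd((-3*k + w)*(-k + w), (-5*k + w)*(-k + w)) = -k + w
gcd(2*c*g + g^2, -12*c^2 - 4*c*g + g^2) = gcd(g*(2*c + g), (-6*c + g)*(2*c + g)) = 2*c + g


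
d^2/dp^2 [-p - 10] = 0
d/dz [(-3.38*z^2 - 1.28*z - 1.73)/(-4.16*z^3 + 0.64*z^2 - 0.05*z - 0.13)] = (-14.0608*z^4 - 10.6496*z^3 - 20.6022*z^2 + 3.0932*z + 0.0799)/(17.3056*z^6 - 5.3248*z^5 + 0.8256*z^4 + 1.0176*z^3 - 0.1639*z^2 + 0.013*z + 0.0169)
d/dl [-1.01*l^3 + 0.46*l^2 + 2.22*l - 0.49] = -3.03*l^2 + 0.92*l + 2.22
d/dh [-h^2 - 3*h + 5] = -2*h - 3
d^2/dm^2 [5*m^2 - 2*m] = 10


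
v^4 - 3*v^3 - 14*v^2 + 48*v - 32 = (v - 4)*(v - 2)*(v - 1)*(v + 4)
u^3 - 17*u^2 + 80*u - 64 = (u - 8)^2*(u - 1)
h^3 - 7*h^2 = h^2*(h - 7)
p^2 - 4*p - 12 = (p - 6)*(p + 2)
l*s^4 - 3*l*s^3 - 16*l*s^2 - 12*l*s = s*(s - 6)*(s + 2)*(l*s + l)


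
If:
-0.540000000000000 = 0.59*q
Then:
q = -0.92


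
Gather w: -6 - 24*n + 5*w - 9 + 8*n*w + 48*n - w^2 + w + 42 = 24*n - w^2 + w*(8*n + 6) + 27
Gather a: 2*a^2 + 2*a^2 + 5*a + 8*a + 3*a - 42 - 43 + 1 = 4*a^2 + 16*a - 84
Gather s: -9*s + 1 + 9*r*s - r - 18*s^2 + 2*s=-r - 18*s^2 + s*(9*r - 7) + 1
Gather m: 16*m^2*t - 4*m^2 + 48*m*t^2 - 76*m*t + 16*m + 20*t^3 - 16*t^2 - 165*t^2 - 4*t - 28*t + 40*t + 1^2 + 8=m^2*(16*t - 4) + m*(48*t^2 - 76*t + 16) + 20*t^3 - 181*t^2 + 8*t + 9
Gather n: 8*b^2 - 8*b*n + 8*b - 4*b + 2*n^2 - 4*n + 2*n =8*b^2 + 4*b + 2*n^2 + n*(-8*b - 2)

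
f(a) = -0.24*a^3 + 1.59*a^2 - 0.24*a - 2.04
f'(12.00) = -65.76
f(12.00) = -190.68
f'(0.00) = -0.24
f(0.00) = -2.04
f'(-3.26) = -18.26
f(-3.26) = 23.96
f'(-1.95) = -9.18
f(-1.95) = 6.25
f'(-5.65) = -41.19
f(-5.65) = 93.36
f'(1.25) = 2.61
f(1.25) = -0.32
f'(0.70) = 1.63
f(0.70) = -1.51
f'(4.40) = -0.19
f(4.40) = 7.24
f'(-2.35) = -11.69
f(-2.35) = 10.42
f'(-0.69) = -2.78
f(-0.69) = -1.04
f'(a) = -0.72*a^2 + 3.18*a - 0.24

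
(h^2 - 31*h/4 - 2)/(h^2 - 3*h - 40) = (h + 1/4)/(h + 5)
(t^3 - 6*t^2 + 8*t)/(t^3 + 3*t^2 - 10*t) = (t - 4)/(t + 5)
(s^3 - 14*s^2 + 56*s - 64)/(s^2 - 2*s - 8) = (s^2 - 10*s + 16)/(s + 2)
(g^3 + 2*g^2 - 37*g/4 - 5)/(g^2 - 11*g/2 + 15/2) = (g^2 + 9*g/2 + 2)/(g - 3)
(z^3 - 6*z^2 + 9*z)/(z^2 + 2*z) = (z^2 - 6*z + 9)/(z + 2)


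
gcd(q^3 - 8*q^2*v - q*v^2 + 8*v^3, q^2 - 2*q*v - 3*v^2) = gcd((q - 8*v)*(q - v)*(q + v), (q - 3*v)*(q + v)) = q + v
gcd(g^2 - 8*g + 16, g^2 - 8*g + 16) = g^2 - 8*g + 16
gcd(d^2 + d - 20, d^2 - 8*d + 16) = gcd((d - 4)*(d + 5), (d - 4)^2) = d - 4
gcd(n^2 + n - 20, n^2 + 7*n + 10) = n + 5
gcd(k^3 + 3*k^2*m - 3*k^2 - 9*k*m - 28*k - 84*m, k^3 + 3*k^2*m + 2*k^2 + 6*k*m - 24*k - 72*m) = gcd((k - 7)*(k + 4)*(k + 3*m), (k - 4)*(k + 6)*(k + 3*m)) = k + 3*m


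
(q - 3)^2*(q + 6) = q^3 - 27*q + 54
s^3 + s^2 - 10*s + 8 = (s - 2)*(s - 1)*(s + 4)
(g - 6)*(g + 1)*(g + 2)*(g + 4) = g^4 + g^3 - 28*g^2 - 76*g - 48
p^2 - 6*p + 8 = (p - 4)*(p - 2)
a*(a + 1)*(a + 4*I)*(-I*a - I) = -I*a^4 + 4*a^3 - 2*I*a^3 + 8*a^2 - I*a^2 + 4*a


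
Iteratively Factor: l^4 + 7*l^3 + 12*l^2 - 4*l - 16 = (l + 2)*(l^3 + 5*l^2 + 2*l - 8) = (l + 2)^2*(l^2 + 3*l - 4) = (l - 1)*(l + 2)^2*(l + 4)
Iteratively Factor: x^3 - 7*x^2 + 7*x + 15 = (x - 3)*(x^2 - 4*x - 5) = (x - 5)*(x - 3)*(x + 1)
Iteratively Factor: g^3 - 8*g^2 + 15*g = (g - 3)*(g^2 - 5*g) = (g - 5)*(g - 3)*(g)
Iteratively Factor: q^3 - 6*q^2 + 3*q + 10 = (q + 1)*(q^2 - 7*q + 10) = (q - 5)*(q + 1)*(q - 2)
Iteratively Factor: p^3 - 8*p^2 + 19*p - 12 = (p - 3)*(p^2 - 5*p + 4) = (p - 3)*(p - 1)*(p - 4)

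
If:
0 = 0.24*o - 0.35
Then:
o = 1.46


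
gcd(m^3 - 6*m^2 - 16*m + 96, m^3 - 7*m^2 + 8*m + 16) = m - 4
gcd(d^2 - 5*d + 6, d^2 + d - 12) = d - 3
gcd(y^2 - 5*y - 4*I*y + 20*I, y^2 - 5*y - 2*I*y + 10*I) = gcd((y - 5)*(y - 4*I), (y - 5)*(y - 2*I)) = y - 5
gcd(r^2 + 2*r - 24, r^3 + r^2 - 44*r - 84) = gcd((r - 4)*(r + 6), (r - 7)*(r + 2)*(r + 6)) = r + 6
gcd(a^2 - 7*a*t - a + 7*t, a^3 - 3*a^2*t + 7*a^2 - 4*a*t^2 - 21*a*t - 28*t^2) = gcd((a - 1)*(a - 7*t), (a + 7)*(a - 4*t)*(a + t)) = 1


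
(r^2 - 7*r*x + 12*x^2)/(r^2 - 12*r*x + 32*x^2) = (-r + 3*x)/(-r + 8*x)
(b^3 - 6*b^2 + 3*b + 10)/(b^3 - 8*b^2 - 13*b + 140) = (b^2 - b - 2)/(b^2 - 3*b - 28)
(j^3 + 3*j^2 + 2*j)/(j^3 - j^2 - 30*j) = (j^2 + 3*j + 2)/(j^2 - j - 30)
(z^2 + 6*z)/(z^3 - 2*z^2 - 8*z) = (z + 6)/(z^2 - 2*z - 8)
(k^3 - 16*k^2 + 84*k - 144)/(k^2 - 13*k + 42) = (k^2 - 10*k + 24)/(k - 7)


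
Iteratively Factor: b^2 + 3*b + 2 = (b + 1)*(b + 2)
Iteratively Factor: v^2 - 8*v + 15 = (v - 5)*(v - 3)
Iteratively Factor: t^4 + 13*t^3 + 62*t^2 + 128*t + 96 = (t + 2)*(t^3 + 11*t^2 + 40*t + 48) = (t + 2)*(t + 3)*(t^2 + 8*t + 16) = (t + 2)*(t + 3)*(t + 4)*(t + 4)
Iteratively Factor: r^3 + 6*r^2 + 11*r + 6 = (r + 2)*(r^2 + 4*r + 3) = (r + 2)*(r + 3)*(r + 1)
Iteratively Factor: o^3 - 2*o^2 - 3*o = (o)*(o^2 - 2*o - 3) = o*(o + 1)*(o - 3)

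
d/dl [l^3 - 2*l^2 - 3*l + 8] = 3*l^2 - 4*l - 3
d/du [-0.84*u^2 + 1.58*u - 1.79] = 1.58 - 1.68*u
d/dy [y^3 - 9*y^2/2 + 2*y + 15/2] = 3*y^2 - 9*y + 2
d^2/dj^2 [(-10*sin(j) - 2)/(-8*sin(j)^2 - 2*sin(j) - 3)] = 2*(-320*sin(j)^5 - 176*sin(j)^4 + 1312*sin(j)^3 + 506*sin(j)^2 - 663*sin(j) - 100)/(8*sin(j)^2 + 2*sin(j) + 3)^3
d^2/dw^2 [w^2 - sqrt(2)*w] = 2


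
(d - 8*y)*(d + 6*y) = d^2 - 2*d*y - 48*y^2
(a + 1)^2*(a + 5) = a^3 + 7*a^2 + 11*a + 5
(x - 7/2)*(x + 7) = x^2 + 7*x/2 - 49/2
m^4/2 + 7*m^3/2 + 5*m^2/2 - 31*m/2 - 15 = (m/2 + 1/2)*(m - 2)*(m + 3)*(m + 5)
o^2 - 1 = (o - 1)*(o + 1)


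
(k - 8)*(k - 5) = k^2 - 13*k + 40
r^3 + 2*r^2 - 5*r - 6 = (r - 2)*(r + 1)*(r + 3)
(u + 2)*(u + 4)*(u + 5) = u^3 + 11*u^2 + 38*u + 40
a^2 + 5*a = a*(a + 5)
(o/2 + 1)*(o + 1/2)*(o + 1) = o^3/2 + 7*o^2/4 + 7*o/4 + 1/2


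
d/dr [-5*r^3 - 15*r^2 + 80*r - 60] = -15*r^2 - 30*r + 80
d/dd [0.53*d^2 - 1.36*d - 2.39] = 1.06*d - 1.36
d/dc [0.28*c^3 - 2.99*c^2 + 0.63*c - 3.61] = 0.84*c^2 - 5.98*c + 0.63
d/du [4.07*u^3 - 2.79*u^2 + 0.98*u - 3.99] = 12.21*u^2 - 5.58*u + 0.98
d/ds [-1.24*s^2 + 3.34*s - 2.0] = 3.34 - 2.48*s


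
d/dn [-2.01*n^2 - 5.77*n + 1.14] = -4.02*n - 5.77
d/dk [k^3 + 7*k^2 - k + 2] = 3*k^2 + 14*k - 1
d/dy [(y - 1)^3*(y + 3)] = 4*(y - 1)^2*(y + 2)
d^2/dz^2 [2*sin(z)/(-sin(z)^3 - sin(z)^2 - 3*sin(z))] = 2*(4*sin(z)^4 + 3*sin(z)^3 - 17*sin(z)^2 - 9*sin(z) + 4)/(sin(z)^2 + sin(z) + 3)^3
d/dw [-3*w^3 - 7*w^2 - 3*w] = -9*w^2 - 14*w - 3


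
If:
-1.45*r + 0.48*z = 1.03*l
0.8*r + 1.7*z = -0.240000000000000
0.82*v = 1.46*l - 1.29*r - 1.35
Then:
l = 3.45752427184466*z + 0.422330097087379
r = -2.125*z - 0.3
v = 9.49906760596732*z - 0.422436656405399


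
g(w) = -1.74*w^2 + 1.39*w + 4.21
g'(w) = 1.39 - 3.48*w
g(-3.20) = -18.06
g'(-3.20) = 12.53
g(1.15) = 3.51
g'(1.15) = -2.61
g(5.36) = -38.33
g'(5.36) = -17.26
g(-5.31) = -52.23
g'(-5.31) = 19.87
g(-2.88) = -14.23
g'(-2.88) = 11.41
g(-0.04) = 4.15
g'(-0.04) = 1.53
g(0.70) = 4.33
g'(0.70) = -1.05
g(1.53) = 2.26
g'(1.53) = -3.93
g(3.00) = -7.28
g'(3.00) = -9.05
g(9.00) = -124.22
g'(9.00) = -29.93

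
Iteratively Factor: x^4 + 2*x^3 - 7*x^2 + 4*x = (x + 4)*(x^3 - 2*x^2 + x) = (x - 1)*(x + 4)*(x^2 - x) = x*(x - 1)*(x + 4)*(x - 1)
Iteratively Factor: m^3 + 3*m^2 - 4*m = (m - 1)*(m^2 + 4*m) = m*(m - 1)*(m + 4)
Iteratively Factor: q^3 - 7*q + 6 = (q - 2)*(q^2 + 2*q - 3) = (q - 2)*(q - 1)*(q + 3)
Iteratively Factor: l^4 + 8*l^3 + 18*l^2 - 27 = (l - 1)*(l^3 + 9*l^2 + 27*l + 27) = (l - 1)*(l + 3)*(l^2 + 6*l + 9) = (l - 1)*(l + 3)^2*(l + 3)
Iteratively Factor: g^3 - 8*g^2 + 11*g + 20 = (g - 4)*(g^2 - 4*g - 5) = (g - 5)*(g - 4)*(g + 1)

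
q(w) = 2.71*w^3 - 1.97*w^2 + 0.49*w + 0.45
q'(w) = 8.13*w^2 - 3.94*w + 0.49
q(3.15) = 67.15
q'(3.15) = 68.75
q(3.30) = 78.00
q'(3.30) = 76.02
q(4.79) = 255.43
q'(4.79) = 168.15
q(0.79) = 0.94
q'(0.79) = 2.45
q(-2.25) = -41.49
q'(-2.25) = 50.51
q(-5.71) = -571.10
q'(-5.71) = 288.06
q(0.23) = 0.49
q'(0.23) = 0.01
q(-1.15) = -6.84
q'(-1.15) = 15.77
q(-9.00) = -2139.12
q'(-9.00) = 694.48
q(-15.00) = -9596.40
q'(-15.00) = 1888.84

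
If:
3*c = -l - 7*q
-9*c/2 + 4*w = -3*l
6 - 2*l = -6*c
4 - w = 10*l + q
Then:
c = -1306/1569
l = 263/523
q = 149/523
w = -687/523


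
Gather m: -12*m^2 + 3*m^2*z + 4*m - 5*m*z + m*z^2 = m^2*(3*z - 12) + m*(z^2 - 5*z + 4)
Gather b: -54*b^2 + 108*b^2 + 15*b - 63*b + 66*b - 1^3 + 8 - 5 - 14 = 54*b^2 + 18*b - 12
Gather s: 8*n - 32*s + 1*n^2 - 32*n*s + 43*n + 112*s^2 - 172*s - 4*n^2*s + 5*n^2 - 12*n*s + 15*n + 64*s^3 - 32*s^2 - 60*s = 6*n^2 + 66*n + 64*s^3 + 80*s^2 + s*(-4*n^2 - 44*n - 264)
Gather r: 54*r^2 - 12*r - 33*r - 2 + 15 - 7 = 54*r^2 - 45*r + 6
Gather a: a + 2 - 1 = a + 1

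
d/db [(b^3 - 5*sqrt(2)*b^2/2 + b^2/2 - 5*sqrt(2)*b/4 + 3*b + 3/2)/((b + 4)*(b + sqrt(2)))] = (4*b^4 + 8*sqrt(2)*b^3 + 32*b^3 - 24*b^2 + 15*sqrt(2)*b^2 - 172*b + 16*sqrt(2)*b - 64 + 42*sqrt(2))/(4*(b^4 + 2*sqrt(2)*b^3 + 8*b^3 + 18*b^2 + 16*sqrt(2)*b^2 + 16*b + 32*sqrt(2)*b + 32))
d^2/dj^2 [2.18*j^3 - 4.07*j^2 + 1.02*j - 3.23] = 13.08*j - 8.14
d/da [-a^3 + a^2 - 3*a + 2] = -3*a^2 + 2*a - 3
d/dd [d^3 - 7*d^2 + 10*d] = 3*d^2 - 14*d + 10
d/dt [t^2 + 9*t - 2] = 2*t + 9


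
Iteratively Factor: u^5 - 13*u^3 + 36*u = (u - 3)*(u^4 + 3*u^3 - 4*u^2 - 12*u) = (u - 3)*(u + 2)*(u^3 + u^2 - 6*u) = u*(u - 3)*(u + 2)*(u^2 + u - 6) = u*(u - 3)*(u - 2)*(u + 2)*(u + 3)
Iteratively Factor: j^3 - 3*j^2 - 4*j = (j)*(j^2 - 3*j - 4) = j*(j - 4)*(j + 1)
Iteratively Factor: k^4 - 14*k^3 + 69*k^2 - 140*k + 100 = (k - 5)*(k^3 - 9*k^2 + 24*k - 20) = (k - 5)*(k - 2)*(k^2 - 7*k + 10) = (k - 5)^2*(k - 2)*(k - 2)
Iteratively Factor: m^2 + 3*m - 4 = (m - 1)*(m + 4)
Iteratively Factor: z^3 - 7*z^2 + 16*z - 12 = (z - 3)*(z^2 - 4*z + 4) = (z - 3)*(z - 2)*(z - 2)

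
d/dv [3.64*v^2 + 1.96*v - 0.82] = 7.28*v + 1.96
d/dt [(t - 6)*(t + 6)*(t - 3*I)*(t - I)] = 4*t^3 - 12*I*t^2 - 78*t + 144*I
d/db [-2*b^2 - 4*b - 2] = -4*b - 4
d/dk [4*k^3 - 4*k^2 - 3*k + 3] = 12*k^2 - 8*k - 3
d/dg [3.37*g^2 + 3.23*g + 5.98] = 6.74*g + 3.23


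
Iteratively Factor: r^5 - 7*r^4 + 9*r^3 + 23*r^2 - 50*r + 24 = (r - 3)*(r^4 - 4*r^3 - 3*r^2 + 14*r - 8) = (r - 3)*(r - 1)*(r^3 - 3*r^2 - 6*r + 8) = (r - 3)*(r - 1)^2*(r^2 - 2*r - 8) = (r - 4)*(r - 3)*(r - 1)^2*(r + 2)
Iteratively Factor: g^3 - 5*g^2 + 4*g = (g - 4)*(g^2 - g) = g*(g - 4)*(g - 1)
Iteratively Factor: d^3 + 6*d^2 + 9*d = (d + 3)*(d^2 + 3*d) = (d + 3)^2*(d)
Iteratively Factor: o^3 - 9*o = (o)*(o^2 - 9) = o*(o + 3)*(o - 3)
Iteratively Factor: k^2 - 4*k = (k - 4)*(k)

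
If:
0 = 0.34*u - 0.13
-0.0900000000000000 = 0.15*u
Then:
No Solution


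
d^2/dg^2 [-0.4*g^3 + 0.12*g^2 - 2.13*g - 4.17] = 0.24 - 2.4*g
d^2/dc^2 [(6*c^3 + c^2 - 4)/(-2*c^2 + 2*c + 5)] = 2*(-88*c^3 - 162*c^2 - 498*c + 31)/(8*c^6 - 24*c^5 - 36*c^4 + 112*c^3 + 90*c^2 - 150*c - 125)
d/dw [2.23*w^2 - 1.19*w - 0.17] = 4.46*w - 1.19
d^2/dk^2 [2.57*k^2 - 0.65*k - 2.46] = 5.14000000000000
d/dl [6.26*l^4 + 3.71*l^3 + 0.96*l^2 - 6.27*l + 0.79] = 25.04*l^3 + 11.13*l^2 + 1.92*l - 6.27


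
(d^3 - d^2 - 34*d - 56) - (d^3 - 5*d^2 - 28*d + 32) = 4*d^2 - 6*d - 88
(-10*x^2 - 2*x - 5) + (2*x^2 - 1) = -8*x^2 - 2*x - 6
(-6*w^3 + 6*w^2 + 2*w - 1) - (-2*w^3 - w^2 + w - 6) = -4*w^3 + 7*w^2 + w + 5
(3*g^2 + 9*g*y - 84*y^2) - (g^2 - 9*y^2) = 2*g^2 + 9*g*y - 75*y^2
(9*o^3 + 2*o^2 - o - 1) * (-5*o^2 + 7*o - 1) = -45*o^5 + 53*o^4 + 10*o^3 - 4*o^2 - 6*o + 1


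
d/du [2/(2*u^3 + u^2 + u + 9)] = 2*(-6*u^2 - 2*u - 1)/(2*u^3 + u^2 + u + 9)^2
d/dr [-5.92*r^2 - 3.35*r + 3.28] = -11.84*r - 3.35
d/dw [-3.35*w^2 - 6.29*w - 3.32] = -6.7*w - 6.29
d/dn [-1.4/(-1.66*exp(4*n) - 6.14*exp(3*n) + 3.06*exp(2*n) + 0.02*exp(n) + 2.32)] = (-9.296*exp(3*n) - 25.788*exp(2*n) + 8.568*exp(n) + 0.028)*exp(n)/(-1.66*exp(4*n) - 6.14*exp(3*n) + 3.06*exp(2*n) + 0.02*exp(n) + 2.32)^2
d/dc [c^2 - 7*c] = 2*c - 7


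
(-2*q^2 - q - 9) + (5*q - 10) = -2*q^2 + 4*q - 19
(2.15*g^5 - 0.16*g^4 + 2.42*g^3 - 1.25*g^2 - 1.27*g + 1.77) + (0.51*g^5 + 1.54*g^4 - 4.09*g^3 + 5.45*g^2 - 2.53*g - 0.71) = 2.66*g^5 + 1.38*g^4 - 1.67*g^3 + 4.2*g^2 - 3.8*g + 1.06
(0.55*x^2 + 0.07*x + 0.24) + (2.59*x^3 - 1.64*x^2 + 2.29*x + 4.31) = 2.59*x^3 - 1.09*x^2 + 2.36*x + 4.55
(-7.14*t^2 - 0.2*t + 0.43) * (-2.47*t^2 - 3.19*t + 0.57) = 17.6358*t^4 + 23.2706*t^3 - 4.4939*t^2 - 1.4857*t + 0.2451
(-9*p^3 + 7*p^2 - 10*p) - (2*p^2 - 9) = -9*p^3 + 5*p^2 - 10*p + 9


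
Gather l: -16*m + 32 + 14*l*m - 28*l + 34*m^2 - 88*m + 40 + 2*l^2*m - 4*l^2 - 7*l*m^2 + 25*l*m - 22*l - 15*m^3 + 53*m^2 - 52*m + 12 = l^2*(2*m - 4) + l*(-7*m^2 + 39*m - 50) - 15*m^3 + 87*m^2 - 156*m + 84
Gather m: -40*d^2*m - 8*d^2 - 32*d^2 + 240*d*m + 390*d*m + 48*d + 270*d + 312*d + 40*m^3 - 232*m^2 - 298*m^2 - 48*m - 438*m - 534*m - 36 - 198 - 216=-40*d^2 + 630*d + 40*m^3 - 530*m^2 + m*(-40*d^2 + 630*d - 1020) - 450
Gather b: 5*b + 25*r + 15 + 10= 5*b + 25*r + 25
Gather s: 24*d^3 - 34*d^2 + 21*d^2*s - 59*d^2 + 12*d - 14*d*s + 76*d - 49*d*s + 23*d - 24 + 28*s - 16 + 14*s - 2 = 24*d^3 - 93*d^2 + 111*d + s*(21*d^2 - 63*d + 42) - 42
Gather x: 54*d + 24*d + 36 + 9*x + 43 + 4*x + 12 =78*d + 13*x + 91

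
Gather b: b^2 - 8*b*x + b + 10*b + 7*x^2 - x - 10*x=b^2 + b*(11 - 8*x) + 7*x^2 - 11*x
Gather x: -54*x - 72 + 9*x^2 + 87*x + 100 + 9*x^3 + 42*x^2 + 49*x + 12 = 9*x^3 + 51*x^2 + 82*x + 40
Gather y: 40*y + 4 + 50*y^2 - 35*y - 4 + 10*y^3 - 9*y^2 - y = 10*y^3 + 41*y^2 + 4*y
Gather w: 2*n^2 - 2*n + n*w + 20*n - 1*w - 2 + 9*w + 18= 2*n^2 + 18*n + w*(n + 8) + 16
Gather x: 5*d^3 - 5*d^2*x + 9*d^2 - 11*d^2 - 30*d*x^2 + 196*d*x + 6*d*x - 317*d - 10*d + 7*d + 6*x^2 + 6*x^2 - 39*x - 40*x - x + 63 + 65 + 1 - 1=5*d^3 - 2*d^2 - 320*d + x^2*(12 - 30*d) + x*(-5*d^2 + 202*d - 80) + 128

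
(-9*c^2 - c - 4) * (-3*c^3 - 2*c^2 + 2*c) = 27*c^5 + 21*c^4 - 4*c^3 + 6*c^2 - 8*c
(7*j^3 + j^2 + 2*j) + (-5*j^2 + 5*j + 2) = 7*j^3 - 4*j^2 + 7*j + 2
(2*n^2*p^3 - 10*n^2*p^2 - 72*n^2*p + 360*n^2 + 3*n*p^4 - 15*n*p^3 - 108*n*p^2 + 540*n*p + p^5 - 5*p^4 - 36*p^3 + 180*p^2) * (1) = 2*n^2*p^3 - 10*n^2*p^2 - 72*n^2*p + 360*n^2 + 3*n*p^4 - 15*n*p^3 - 108*n*p^2 + 540*n*p + p^5 - 5*p^4 - 36*p^3 + 180*p^2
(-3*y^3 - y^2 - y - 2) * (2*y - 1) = -6*y^4 + y^3 - y^2 - 3*y + 2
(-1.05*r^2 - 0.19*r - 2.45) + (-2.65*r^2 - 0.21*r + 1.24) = -3.7*r^2 - 0.4*r - 1.21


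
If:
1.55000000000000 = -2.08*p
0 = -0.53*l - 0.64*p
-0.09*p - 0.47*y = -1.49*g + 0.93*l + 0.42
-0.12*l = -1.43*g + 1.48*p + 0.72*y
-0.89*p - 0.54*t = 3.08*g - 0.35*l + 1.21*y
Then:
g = 3.30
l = 0.90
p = -0.75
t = -34.84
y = 7.95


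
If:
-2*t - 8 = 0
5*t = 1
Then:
No Solution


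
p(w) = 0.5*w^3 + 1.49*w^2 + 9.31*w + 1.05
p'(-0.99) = 7.83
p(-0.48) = -3.13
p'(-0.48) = 8.23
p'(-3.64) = 18.34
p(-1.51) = -11.33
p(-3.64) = -37.21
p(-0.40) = -2.47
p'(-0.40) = 8.36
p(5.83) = 205.05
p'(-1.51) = 8.23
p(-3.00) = -26.97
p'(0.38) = 10.66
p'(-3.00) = 13.87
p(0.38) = 4.83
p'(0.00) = 9.31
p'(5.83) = 77.67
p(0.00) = 1.05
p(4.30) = 108.39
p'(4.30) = 49.86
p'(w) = 1.5*w^2 + 2.98*w + 9.31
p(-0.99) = -7.19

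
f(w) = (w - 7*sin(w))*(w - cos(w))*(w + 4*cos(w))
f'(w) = (1 - 4*sin(w))*(w - 7*sin(w))*(w - cos(w)) + (1 - 7*cos(w))*(w - cos(w))*(w + 4*cos(w)) + (w - 7*sin(w))*(w + 4*cos(w))*(sin(w) + 1)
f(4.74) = 268.28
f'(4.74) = 294.93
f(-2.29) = 23.91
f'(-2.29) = 21.99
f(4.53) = 204.59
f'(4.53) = 306.71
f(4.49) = 192.34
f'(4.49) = 305.55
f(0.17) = 3.40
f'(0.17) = 15.18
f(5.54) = 418.87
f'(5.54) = 41.84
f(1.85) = -7.75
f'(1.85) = 27.01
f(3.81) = 25.11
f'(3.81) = 152.34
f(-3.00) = -28.15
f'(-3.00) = 129.29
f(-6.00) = -119.57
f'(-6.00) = -70.52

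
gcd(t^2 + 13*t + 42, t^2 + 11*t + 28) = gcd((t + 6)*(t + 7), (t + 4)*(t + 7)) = t + 7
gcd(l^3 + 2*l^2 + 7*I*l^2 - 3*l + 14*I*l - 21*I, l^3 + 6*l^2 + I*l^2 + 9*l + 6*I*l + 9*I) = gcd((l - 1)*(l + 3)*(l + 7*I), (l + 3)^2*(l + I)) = l + 3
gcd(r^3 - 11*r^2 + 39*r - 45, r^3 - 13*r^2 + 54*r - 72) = r - 3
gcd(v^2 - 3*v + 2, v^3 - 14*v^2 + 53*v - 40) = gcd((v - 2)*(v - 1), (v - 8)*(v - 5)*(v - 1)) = v - 1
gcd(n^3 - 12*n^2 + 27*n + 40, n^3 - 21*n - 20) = n^2 - 4*n - 5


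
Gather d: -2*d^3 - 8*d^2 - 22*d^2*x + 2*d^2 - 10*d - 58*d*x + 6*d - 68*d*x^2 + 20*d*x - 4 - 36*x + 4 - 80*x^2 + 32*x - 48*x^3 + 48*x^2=-2*d^3 + d^2*(-22*x - 6) + d*(-68*x^2 - 38*x - 4) - 48*x^3 - 32*x^2 - 4*x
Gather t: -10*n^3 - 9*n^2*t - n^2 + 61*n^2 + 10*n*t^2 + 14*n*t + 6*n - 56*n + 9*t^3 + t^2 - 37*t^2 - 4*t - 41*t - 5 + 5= -10*n^3 + 60*n^2 - 50*n + 9*t^3 + t^2*(10*n - 36) + t*(-9*n^2 + 14*n - 45)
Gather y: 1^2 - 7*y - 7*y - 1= -14*y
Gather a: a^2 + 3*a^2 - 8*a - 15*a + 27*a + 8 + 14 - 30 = 4*a^2 + 4*a - 8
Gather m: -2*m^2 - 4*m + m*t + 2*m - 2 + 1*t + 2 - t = -2*m^2 + m*(t - 2)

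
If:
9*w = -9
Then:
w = -1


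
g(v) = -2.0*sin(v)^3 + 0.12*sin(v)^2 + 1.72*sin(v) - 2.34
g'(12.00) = -0.11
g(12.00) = -2.92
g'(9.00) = -0.73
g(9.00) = -1.75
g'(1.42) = -0.59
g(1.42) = -2.45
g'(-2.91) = -1.31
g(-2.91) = -2.70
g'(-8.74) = 0.64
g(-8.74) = -2.87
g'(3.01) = -1.63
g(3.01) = -2.12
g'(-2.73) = -0.61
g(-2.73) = -2.88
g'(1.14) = -1.26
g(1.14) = -2.18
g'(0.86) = -1.01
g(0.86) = -1.84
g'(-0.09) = 1.64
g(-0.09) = -2.49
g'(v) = -6.0*sin(v)^2*cos(v) + 0.24*sin(v)*cos(v) + 1.72*cos(v)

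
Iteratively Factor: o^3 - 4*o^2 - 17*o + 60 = (o + 4)*(o^2 - 8*o + 15) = (o - 5)*(o + 4)*(o - 3)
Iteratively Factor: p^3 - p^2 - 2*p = (p + 1)*(p^2 - 2*p) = p*(p + 1)*(p - 2)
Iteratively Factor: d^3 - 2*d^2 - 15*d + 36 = (d - 3)*(d^2 + d - 12) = (d - 3)*(d + 4)*(d - 3)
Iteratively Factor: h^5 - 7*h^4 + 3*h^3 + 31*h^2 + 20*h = (h + 1)*(h^4 - 8*h^3 + 11*h^2 + 20*h) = (h - 4)*(h + 1)*(h^3 - 4*h^2 - 5*h) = (h - 4)*(h + 1)^2*(h^2 - 5*h) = h*(h - 4)*(h + 1)^2*(h - 5)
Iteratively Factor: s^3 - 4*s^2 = (s)*(s^2 - 4*s) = s*(s - 4)*(s)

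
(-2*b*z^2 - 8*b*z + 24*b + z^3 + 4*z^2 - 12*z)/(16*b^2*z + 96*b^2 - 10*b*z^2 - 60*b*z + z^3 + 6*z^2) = (z - 2)/(-8*b + z)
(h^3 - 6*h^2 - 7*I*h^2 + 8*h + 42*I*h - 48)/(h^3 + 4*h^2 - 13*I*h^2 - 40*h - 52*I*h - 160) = (h^2 + h*(-6 + I) - 6*I)/(h^2 + h*(4 - 5*I) - 20*I)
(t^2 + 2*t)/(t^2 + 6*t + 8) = t/(t + 4)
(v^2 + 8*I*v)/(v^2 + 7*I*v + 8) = v/(v - I)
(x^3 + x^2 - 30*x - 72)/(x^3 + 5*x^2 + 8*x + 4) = (x^3 + x^2 - 30*x - 72)/(x^3 + 5*x^2 + 8*x + 4)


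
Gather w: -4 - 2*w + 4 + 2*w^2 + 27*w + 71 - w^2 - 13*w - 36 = w^2 + 12*w + 35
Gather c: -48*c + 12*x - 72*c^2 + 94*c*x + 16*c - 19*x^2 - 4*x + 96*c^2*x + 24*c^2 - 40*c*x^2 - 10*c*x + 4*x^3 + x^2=c^2*(96*x - 48) + c*(-40*x^2 + 84*x - 32) + 4*x^3 - 18*x^2 + 8*x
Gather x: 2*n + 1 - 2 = 2*n - 1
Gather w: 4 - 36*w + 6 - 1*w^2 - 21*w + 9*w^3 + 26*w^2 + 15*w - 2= 9*w^3 + 25*w^2 - 42*w + 8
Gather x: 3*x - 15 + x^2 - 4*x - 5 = x^2 - x - 20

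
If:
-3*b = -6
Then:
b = 2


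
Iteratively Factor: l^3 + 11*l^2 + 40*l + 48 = (l + 4)*(l^2 + 7*l + 12) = (l + 3)*(l + 4)*(l + 4)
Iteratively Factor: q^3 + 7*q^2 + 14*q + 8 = (q + 1)*(q^2 + 6*q + 8) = (q + 1)*(q + 4)*(q + 2)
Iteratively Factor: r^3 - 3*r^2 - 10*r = (r + 2)*(r^2 - 5*r) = r*(r + 2)*(r - 5)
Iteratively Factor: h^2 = (h)*(h)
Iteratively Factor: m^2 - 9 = (m - 3)*(m + 3)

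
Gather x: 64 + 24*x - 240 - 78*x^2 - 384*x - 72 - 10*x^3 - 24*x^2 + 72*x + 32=-10*x^3 - 102*x^2 - 288*x - 216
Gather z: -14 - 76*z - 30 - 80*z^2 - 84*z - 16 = -80*z^2 - 160*z - 60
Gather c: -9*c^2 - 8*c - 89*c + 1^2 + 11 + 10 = -9*c^2 - 97*c + 22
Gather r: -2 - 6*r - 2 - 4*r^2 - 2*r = -4*r^2 - 8*r - 4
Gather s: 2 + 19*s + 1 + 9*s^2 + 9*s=9*s^2 + 28*s + 3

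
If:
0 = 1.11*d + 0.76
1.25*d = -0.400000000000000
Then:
No Solution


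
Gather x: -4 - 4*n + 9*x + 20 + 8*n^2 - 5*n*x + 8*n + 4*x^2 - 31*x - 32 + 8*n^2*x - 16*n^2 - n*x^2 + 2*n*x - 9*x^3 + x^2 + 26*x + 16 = -8*n^2 + 4*n - 9*x^3 + x^2*(5 - n) + x*(8*n^2 - 3*n + 4)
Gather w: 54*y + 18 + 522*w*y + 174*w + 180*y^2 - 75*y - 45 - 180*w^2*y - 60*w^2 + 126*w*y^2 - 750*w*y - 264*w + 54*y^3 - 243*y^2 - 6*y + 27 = w^2*(-180*y - 60) + w*(126*y^2 - 228*y - 90) + 54*y^3 - 63*y^2 - 27*y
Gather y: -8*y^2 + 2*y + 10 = -8*y^2 + 2*y + 10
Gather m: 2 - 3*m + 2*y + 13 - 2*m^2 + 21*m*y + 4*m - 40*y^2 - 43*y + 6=-2*m^2 + m*(21*y + 1) - 40*y^2 - 41*y + 21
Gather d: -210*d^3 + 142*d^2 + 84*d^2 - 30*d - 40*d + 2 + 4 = -210*d^3 + 226*d^2 - 70*d + 6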